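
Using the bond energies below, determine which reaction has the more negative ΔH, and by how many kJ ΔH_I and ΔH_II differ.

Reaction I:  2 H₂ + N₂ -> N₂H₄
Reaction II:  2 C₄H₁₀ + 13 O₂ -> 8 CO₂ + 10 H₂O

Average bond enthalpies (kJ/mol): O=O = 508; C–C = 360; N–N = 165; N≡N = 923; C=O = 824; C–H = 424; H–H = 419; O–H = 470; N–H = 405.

Reaction II, by 5316 kJ

Reaction I:
  Bonds broken (reactants):
    H–H: 2 × 419 = 838
    N≡N: 1 × 923 = 923
    Σ(broken) = 1761 kJ
  Bonds formed (products):
    N–H: 4 × 405 = 1620
    N–N: 1 × 165 = 165
    Σ(formed) = 1785 kJ
  ΔH_I = 1761 − 1785 = −24 kJ
Reaction II:
  Bonds broken (reactants):
    C–C: 6 × 360 = 2160
    C–H: 20 × 424 = 8480
    O=O: 13 × 508 = 6604
    Σ(broken) = 17244 kJ
  Bonds formed (products):
    C=O: 16 × 824 = 13184
    O–H: 20 × 470 = 9400
    Σ(formed) = 22584 kJ
  ΔH_II = 17244 − 22584 = −5340 kJ
ΔH_I − ΔH_II = +5316 kJ, so reaction II has the more negative ΔH; |ΔH_I − ΔH_II| = 5316 kJ.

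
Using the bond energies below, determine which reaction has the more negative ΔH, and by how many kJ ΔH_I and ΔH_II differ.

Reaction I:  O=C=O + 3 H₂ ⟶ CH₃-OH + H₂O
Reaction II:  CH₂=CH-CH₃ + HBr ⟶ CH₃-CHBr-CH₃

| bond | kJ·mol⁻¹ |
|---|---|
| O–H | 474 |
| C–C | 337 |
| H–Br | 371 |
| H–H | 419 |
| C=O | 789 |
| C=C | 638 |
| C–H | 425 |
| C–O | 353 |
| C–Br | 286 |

Reaction I, by 176 kJ

Reaction I:
  Bonds broken (reactants):
    C=O: 2 × 789 = 1578
    H–H: 3 × 419 = 1257
    Σ(broken) = 2835 kJ
  Bonds formed (products):
    C–H: 3 × 425 = 1275
    C–O: 1 × 353 = 353
    O–H: 3 × 474 = 1422
    Σ(formed) = 3050 kJ
  ΔH_I = 2835 − 3050 = −215 kJ
Reaction II:
  Bonds broken (reactants):
    C–C: 1 × 337 = 337
    C–H: 6 × 425 = 2550
    C=C: 1 × 638 = 638
    H–Br: 1 × 371 = 371
    Σ(broken) = 3896 kJ
  Bonds formed (products):
    C–Br: 1 × 286 = 286
    C–C: 2 × 337 = 674
    C–H: 7 × 425 = 2975
    Σ(formed) = 3935 kJ
  ΔH_II = 3896 − 3935 = −39 kJ
ΔH_I − ΔH_II = −176 kJ, so reaction I has the more negative ΔH; |ΔH_I − ΔH_II| = 176 kJ.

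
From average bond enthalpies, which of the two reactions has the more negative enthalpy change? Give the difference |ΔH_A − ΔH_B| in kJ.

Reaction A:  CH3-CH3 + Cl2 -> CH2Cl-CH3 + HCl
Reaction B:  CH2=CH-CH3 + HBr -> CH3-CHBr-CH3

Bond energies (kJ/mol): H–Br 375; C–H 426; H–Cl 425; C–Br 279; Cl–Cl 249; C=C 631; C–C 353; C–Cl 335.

Reaction A:
  Bonds broken (reactants):
    C–C: 1 × 353 = 353
    C–H: 6 × 426 = 2556
    Cl–Cl: 1 × 249 = 249
    Σ(broken) = 3158 kJ
  Bonds formed (products):
    C–C: 1 × 353 = 353
    C–Cl: 1 × 335 = 335
    C–H: 5 × 426 = 2130
    H–Cl: 1 × 425 = 425
    Σ(formed) = 3243 kJ
  ΔH_A = 3158 − 3243 = −85 kJ
Reaction B:
  Bonds broken (reactants):
    C–C: 1 × 353 = 353
    C–H: 6 × 426 = 2556
    C=C: 1 × 631 = 631
    H–Br: 1 × 375 = 375
    Σ(broken) = 3915 kJ
  Bonds formed (products):
    C–Br: 1 × 279 = 279
    C–C: 2 × 353 = 706
    C–H: 7 × 426 = 2982
    Σ(formed) = 3967 kJ
  ΔH_B = 3915 − 3967 = −52 kJ
ΔH_A − ΔH_B = −33 kJ, so reaction A has the more negative ΔH; |ΔH_A − ΔH_B| = 33 kJ.

Reaction A, by 33 kJ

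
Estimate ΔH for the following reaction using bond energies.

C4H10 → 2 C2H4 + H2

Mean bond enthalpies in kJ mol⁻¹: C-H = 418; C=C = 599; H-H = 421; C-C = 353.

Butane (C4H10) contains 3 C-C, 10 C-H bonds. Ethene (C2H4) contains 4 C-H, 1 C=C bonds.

Bonds broken (reactants):
  C-C: 3 × 353 = 1059
  C-H: 10 × 418 = 4180
  Σ(broken) = 5239 kJ
Bonds formed (products):
  C-H: 8 × 418 = 3344
  C=C: 2 × 599 = 1198
  H-H: 1 × 421 = 421
  Σ(formed) = 4963 kJ
ΔH = Σ(broken) − Σ(formed) = 5239 − 4963 = +276 kJ

ΔH ≈ +276 kJ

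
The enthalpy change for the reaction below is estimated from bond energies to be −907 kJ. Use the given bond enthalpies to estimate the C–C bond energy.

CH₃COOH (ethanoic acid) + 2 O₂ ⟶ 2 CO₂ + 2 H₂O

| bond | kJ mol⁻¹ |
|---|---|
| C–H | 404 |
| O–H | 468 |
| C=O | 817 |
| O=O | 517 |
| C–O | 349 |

Let D be the C–C bond energy.
Σ(broken) = 1×D + 3×404 + 1×349 + 1×817 + 1×468 + 2×517 = 3880 + D
Σ(formed) = 4×817 + 4×468 = 5140
ΔH = Σ(broken) − Σ(formed) = (3880 + D) − (5140) = −1260 + D
Setting this equal to −907 kJ gives D = 353 kJ/mol.

D(C–C) ≈ 353 kJ/mol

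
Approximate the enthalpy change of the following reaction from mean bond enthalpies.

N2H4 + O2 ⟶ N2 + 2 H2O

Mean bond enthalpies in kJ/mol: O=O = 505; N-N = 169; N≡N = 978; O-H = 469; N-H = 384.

Bonds broken (reactants):
  N-H: 4 × 384 = 1536
  N-N: 1 × 169 = 169
  O=O: 1 × 505 = 505
  Σ(broken) = 2210 kJ
Bonds formed (products):
  N≡N: 1 × 978 = 978
  O-H: 4 × 469 = 1876
  Σ(formed) = 2854 kJ
ΔH = Σ(broken) − Σ(formed) = 2210 − 2854 = −644 kJ

ΔH ≈ −644 kJ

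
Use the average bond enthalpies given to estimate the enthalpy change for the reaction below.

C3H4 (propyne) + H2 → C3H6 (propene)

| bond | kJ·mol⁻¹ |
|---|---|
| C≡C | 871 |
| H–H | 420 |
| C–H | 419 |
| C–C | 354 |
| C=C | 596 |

Bonds broken (reactants):
  C≡C: 1 × 871 = 871
  C–C: 1 × 354 = 354
  C–H: 4 × 419 = 1676
  H–H: 1 × 420 = 420
  Σ(broken) = 3321 kJ
Bonds formed (products):
  C–C: 1 × 354 = 354
  C–H: 6 × 419 = 2514
  C=C: 1 × 596 = 596
  Σ(formed) = 3464 kJ
ΔH = Σ(broken) − Σ(formed) = 3321 − 3464 = −143 kJ

ΔH ≈ −143 kJ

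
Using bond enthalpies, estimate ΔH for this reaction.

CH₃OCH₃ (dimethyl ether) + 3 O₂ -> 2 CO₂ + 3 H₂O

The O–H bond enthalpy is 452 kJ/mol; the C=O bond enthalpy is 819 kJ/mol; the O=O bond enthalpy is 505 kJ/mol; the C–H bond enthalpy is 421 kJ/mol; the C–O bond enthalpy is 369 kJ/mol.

Bonds broken (reactants):
  C–H: 6 × 421 = 2526
  C–O: 2 × 369 = 738
  O=O: 3 × 505 = 1515
  Σ(broken) = 4779 kJ
Bonds formed (products):
  C=O: 4 × 819 = 3276
  O–H: 6 × 452 = 2712
  Σ(formed) = 5988 kJ
ΔH = Σ(broken) − Σ(formed) = 4779 − 5988 = −1209 kJ

ΔH ≈ −1209 kJ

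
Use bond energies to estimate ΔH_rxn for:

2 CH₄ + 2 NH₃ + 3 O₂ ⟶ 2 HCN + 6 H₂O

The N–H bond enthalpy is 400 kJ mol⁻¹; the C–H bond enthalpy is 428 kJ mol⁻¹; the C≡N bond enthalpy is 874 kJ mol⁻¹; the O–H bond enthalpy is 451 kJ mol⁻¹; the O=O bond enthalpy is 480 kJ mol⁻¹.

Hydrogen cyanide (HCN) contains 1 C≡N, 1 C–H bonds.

Bonds broken (reactants):
  C–H: 8 × 428 = 3424
  N–H: 6 × 400 = 2400
  O=O: 3 × 480 = 1440
  Σ(broken) = 7264 kJ
Bonds formed (products):
  C≡N: 2 × 874 = 1748
  C–H: 2 × 428 = 856
  O–H: 12 × 451 = 5412
  Σ(formed) = 8016 kJ
ΔH = Σ(broken) − Σ(formed) = 7264 − 8016 = −752 kJ

ΔH ≈ −752 kJ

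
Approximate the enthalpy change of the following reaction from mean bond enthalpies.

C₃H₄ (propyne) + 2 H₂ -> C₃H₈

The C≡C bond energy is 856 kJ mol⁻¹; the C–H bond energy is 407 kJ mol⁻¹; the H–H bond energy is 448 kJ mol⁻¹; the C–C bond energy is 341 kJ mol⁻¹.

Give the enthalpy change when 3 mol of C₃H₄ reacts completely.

ΔH = −651 kJ

Bonds broken (reactants):
  C≡C: 1 × 856 = 856
  C–C: 1 × 341 = 341
  C–H: 4 × 407 = 1628
  H–H: 2 × 448 = 896
  Σ(broken) = 3721 kJ
Bonds formed (products):
  C–C: 2 × 341 = 682
  C–H: 8 × 407 = 3256
  Σ(formed) = 3938 kJ
ΔH = Σ(broken) − Σ(formed) = 3721 − 3938 = −217 kJ
For 3× the reaction as written: 3 × (−217) = −651 kJ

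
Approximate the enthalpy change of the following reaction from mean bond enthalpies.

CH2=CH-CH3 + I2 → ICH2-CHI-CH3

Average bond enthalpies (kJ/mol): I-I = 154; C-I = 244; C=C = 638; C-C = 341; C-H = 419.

ΔH ≈ −37 kJ

Bonds broken (reactants):
  C-C: 1 × 341 = 341
  C-H: 6 × 419 = 2514
  C=C: 1 × 638 = 638
  I-I: 1 × 154 = 154
  Σ(broken) = 3647 kJ
Bonds formed (products):
  C-C: 2 × 341 = 682
  C-H: 6 × 419 = 2514
  C-I: 2 × 244 = 488
  Σ(formed) = 3684 kJ
ΔH = Σ(broken) − Σ(formed) = 3647 − 3684 = −37 kJ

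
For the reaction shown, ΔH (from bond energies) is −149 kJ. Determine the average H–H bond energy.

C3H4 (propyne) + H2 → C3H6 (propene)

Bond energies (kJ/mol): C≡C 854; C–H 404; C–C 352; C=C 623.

D(H–H) ≈ 428 kJ/mol

Let D be the H–H bond energy.
Σ(broken) = 1×854 + 1×352 + 4×404 + 1×D = 2822 + D
Σ(formed) = 1×352 + 6×404 + 1×623 = 3399
ΔH = Σ(broken) − Σ(formed) = (2822 + D) − (3399) = −577 + D
Setting this equal to −149 kJ gives D = 428 kJ/mol.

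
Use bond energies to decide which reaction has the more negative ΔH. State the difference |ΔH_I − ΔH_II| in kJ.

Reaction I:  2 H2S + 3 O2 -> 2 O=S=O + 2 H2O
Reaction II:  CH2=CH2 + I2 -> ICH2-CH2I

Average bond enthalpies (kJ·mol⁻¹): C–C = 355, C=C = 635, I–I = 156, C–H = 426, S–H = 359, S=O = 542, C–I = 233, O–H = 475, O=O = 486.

Reaction I:
  Bonds broken (reactants):
    O=O: 3 × 486 = 1458
    S–H: 4 × 359 = 1436
    Σ(broken) = 2894 kJ
  Bonds formed (products):
    O–H: 4 × 475 = 1900
    S=O: 4 × 542 = 2168
    Σ(formed) = 4068 kJ
  ΔH_I = 2894 − 4068 = −1174 kJ
Reaction II:
  Bonds broken (reactants):
    C–H: 4 × 426 = 1704
    C=C: 1 × 635 = 635
    I–I: 1 × 156 = 156
    Σ(broken) = 2495 kJ
  Bonds formed (products):
    C–C: 1 × 355 = 355
    C–H: 4 × 426 = 1704
    C–I: 2 × 233 = 466
    Σ(formed) = 2525 kJ
  ΔH_II = 2495 − 2525 = −30 kJ
ΔH_I − ΔH_II = −1144 kJ, so reaction I has the more negative ΔH; |ΔH_I − ΔH_II| = 1144 kJ.

Reaction I, by 1144 kJ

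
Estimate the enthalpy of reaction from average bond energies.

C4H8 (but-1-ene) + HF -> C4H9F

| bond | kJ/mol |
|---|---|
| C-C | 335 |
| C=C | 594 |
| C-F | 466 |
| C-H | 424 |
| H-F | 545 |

Bonds broken (reactants):
  C-C: 2 × 335 = 670
  C-H: 8 × 424 = 3392
  C=C: 1 × 594 = 594
  H-F: 1 × 545 = 545
  Σ(broken) = 5201 kJ
Bonds formed (products):
  C-C: 3 × 335 = 1005
  C-F: 1 × 466 = 466
  C-H: 9 × 424 = 3816
  Σ(formed) = 5287 kJ
ΔH = Σ(broken) − Σ(formed) = 5201 − 5287 = −86 kJ

ΔH ≈ −86 kJ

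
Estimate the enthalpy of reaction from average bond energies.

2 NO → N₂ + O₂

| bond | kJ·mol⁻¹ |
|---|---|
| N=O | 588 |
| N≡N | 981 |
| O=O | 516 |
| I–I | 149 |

Bonds broken (reactants):
  N=O: 2 × 588 = 1176
  Σ(broken) = 1176 kJ
Bonds formed (products):
  N≡N: 1 × 981 = 981
  O=O: 1 × 516 = 516
  Σ(formed) = 1497 kJ
ΔH = Σ(broken) − Σ(formed) = 1176 − 1497 = −321 kJ

ΔH ≈ −321 kJ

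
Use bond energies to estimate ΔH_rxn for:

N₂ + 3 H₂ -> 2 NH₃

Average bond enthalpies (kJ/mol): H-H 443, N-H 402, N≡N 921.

ΔH ≈ −162 kJ

Bonds broken (reactants):
  H-H: 3 × 443 = 1329
  N≡N: 1 × 921 = 921
  Σ(broken) = 2250 kJ
Bonds formed (products):
  N-H: 6 × 402 = 2412
  Σ(formed) = 2412 kJ
ΔH = Σ(broken) − Σ(formed) = 2250 − 2412 = −162 kJ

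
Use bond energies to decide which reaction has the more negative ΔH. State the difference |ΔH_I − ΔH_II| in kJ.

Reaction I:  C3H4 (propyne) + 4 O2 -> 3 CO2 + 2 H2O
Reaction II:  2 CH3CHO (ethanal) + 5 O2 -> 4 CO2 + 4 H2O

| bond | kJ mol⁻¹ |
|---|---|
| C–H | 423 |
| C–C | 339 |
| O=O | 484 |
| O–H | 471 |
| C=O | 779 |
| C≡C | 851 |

Reaction II, by 220 kJ

Reaction I:
  Bonds broken (reactants):
    C≡C: 1 × 851 = 851
    C–C: 1 × 339 = 339
    C–H: 4 × 423 = 1692
    O=O: 4 × 484 = 1936
    Σ(broken) = 4818 kJ
  Bonds formed (products):
    C=O: 6 × 779 = 4674
    O–H: 4 × 471 = 1884
    Σ(formed) = 6558 kJ
  ΔH_I = 4818 − 6558 = −1740 kJ
Reaction II:
  Bonds broken (reactants):
    C–C: 2 × 339 = 678
    C–H: 8 × 423 = 3384
    C=O: 2 × 779 = 1558
    O=O: 5 × 484 = 2420
    Σ(broken) = 8040 kJ
  Bonds formed (products):
    C=O: 8 × 779 = 6232
    O–H: 8 × 471 = 3768
    Σ(formed) = 10000 kJ
  ΔH_II = 8040 − 10000 = −1960 kJ
ΔH_I − ΔH_II = +220 kJ, so reaction II has the more negative ΔH; |ΔH_I − ΔH_II| = 220 kJ.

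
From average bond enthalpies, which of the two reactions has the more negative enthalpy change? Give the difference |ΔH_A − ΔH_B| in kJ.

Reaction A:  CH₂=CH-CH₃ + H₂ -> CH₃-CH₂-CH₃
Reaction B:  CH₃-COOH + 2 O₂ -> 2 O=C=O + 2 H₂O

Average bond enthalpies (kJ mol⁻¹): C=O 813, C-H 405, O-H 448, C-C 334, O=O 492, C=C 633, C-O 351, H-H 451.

Reaction A:
  Bonds broken (reactants):
    C-C: 1 × 334 = 334
    C-H: 6 × 405 = 2430
    C=C: 1 × 633 = 633
    H-H: 1 × 451 = 451
    Σ(broken) = 3848 kJ
  Bonds formed (products):
    C-C: 2 × 334 = 668
    C-H: 8 × 405 = 3240
    Σ(formed) = 3908 kJ
  ΔH_A = 3848 − 3908 = −60 kJ
Reaction B:
  Bonds broken (reactants):
    C-C: 1 × 334 = 334
    C-H: 3 × 405 = 1215
    C-O: 1 × 351 = 351
    C=O: 1 × 813 = 813
    O-H: 1 × 448 = 448
    O=O: 2 × 492 = 984
    Σ(broken) = 4145 kJ
  Bonds formed (products):
    C=O: 4 × 813 = 3252
    O-H: 4 × 448 = 1792
    Σ(formed) = 5044 kJ
  ΔH_B = 4145 − 5044 = −899 kJ
ΔH_A − ΔH_B = +839 kJ, so reaction B has the more negative ΔH; |ΔH_A − ΔH_B| = 839 kJ.

Reaction B, by 839 kJ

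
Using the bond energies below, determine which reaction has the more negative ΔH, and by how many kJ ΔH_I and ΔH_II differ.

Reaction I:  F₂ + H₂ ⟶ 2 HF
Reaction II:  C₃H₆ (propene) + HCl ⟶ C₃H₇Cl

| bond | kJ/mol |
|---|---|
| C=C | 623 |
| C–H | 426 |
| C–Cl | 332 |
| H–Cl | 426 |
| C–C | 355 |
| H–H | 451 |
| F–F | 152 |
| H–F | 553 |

Reaction I:
  Bonds broken (reactants):
    F–F: 1 × 152 = 152
    H–H: 1 × 451 = 451
    Σ(broken) = 603 kJ
  Bonds formed (products):
    H–F: 2 × 553 = 1106
    Σ(formed) = 1106 kJ
  ΔH_I = 603 − 1106 = −503 kJ
Reaction II:
  Bonds broken (reactants):
    C–C: 1 × 355 = 355
    C–H: 6 × 426 = 2556
    C=C: 1 × 623 = 623
    H–Cl: 1 × 426 = 426
    Σ(broken) = 3960 kJ
  Bonds formed (products):
    C–C: 2 × 355 = 710
    C–Cl: 1 × 332 = 332
    C–H: 7 × 426 = 2982
    Σ(formed) = 4024 kJ
  ΔH_II = 3960 − 4024 = −64 kJ
ΔH_I − ΔH_II = −439 kJ, so reaction I has the more negative ΔH; |ΔH_I − ΔH_II| = 439 kJ.

Reaction I, by 439 kJ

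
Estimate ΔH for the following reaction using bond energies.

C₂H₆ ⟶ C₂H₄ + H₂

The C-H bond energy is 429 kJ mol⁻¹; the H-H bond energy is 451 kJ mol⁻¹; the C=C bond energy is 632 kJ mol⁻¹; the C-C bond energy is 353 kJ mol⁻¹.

ΔH ≈ +128 kJ

Bonds broken (reactants):
  C-C: 1 × 353 = 353
  C-H: 6 × 429 = 2574
  Σ(broken) = 2927 kJ
Bonds formed (products):
  C-H: 4 × 429 = 1716
  C=C: 1 × 632 = 632
  H-H: 1 × 451 = 451
  Σ(formed) = 2799 kJ
ΔH = Σ(broken) − Σ(formed) = 2927 − 2799 = +128 kJ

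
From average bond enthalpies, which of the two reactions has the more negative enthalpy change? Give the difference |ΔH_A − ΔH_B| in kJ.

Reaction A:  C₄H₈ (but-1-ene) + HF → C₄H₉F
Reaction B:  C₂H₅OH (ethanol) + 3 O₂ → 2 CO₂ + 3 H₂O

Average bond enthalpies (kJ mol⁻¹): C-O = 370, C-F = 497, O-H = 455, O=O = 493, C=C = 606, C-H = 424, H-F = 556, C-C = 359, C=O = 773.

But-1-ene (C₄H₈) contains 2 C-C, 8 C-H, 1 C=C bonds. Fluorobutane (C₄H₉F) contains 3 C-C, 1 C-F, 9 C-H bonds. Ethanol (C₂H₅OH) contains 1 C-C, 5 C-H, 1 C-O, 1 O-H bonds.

Reaction B, by 921 kJ

Reaction A:
  Bonds broken (reactants):
    C-C: 2 × 359 = 718
    C-H: 8 × 424 = 3392
    C=C: 1 × 606 = 606
    H-F: 1 × 556 = 556
    Σ(broken) = 5272 kJ
  Bonds formed (products):
    C-C: 3 × 359 = 1077
    C-F: 1 × 497 = 497
    C-H: 9 × 424 = 3816
    Σ(formed) = 5390 kJ
  ΔH_A = 5272 − 5390 = −118 kJ
Reaction B:
  Bonds broken (reactants):
    C-C: 1 × 359 = 359
    C-H: 5 × 424 = 2120
    C-O: 1 × 370 = 370
    O-H: 1 × 455 = 455
    O=O: 3 × 493 = 1479
    Σ(broken) = 4783 kJ
  Bonds formed (products):
    C=O: 4 × 773 = 3092
    O-H: 6 × 455 = 2730
    Σ(formed) = 5822 kJ
  ΔH_B = 4783 − 5822 = −1039 kJ
ΔH_A − ΔH_B = +921 kJ, so reaction B has the more negative ΔH; |ΔH_A − ΔH_B| = 921 kJ.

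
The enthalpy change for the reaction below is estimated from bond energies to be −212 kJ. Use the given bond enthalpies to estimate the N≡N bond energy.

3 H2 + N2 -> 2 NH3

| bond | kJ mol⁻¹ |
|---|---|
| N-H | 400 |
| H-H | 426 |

Let D be the N≡N bond energy.
Σ(broken) = 3×426 + 1×D = 1278 + D
Σ(formed) = 6×400 = 2400
ΔH = Σ(broken) − Σ(formed) = (1278 + D) − (2400) = −1122 + D
Setting this equal to −212 kJ gives D = 910 kJ/mol.

D(N≡N) ≈ 910 kJ/mol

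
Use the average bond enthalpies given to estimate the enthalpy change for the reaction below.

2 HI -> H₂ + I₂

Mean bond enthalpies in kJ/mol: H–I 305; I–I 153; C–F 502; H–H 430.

Bonds broken (reactants):
  H–I: 2 × 305 = 610
  Σ(broken) = 610 kJ
Bonds formed (products):
  H–H: 1 × 430 = 430
  I–I: 1 × 153 = 153
  Σ(formed) = 583 kJ
ΔH = Σ(broken) − Σ(formed) = 610 − 583 = +27 kJ

ΔH ≈ +27 kJ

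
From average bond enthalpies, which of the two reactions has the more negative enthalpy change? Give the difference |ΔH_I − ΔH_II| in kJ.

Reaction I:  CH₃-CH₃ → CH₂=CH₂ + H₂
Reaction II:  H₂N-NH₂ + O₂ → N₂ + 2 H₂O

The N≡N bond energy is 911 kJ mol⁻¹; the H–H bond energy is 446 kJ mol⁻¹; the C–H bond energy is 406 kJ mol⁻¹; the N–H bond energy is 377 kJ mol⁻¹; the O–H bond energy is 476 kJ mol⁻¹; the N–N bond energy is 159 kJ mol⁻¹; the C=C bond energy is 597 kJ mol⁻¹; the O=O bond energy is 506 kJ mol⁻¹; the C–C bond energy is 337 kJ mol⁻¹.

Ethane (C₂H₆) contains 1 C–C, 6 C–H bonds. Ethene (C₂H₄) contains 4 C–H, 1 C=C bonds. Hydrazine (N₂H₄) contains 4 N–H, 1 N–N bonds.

Reaction I:
  Bonds broken (reactants):
    C–C: 1 × 337 = 337
    C–H: 6 × 406 = 2436
    Σ(broken) = 2773 kJ
  Bonds formed (products):
    C–H: 4 × 406 = 1624
    C=C: 1 × 597 = 597
    H–H: 1 × 446 = 446
    Σ(formed) = 2667 kJ
  ΔH_I = 2773 − 2667 = +106 kJ
Reaction II:
  Bonds broken (reactants):
    N–H: 4 × 377 = 1508
    N–N: 1 × 159 = 159
    O=O: 1 × 506 = 506
    Σ(broken) = 2173 kJ
  Bonds formed (products):
    N≡N: 1 × 911 = 911
    O–H: 4 × 476 = 1904
    Σ(formed) = 2815 kJ
  ΔH_II = 2173 − 2815 = −642 kJ
ΔH_I − ΔH_II = +748 kJ, so reaction II has the more negative ΔH; |ΔH_I − ΔH_II| = 748 kJ.

Reaction II, by 748 kJ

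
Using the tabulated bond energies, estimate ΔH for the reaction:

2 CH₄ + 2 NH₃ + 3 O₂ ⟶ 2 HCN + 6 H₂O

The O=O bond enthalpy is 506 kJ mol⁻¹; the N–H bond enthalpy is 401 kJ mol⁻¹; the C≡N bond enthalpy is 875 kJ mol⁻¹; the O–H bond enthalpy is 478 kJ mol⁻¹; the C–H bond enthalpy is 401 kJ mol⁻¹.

Bonds broken (reactants):
  C–H: 8 × 401 = 3208
  N–H: 6 × 401 = 2406
  O=O: 3 × 506 = 1518
  Σ(broken) = 7132 kJ
Bonds formed (products):
  C≡N: 2 × 875 = 1750
  C–H: 2 × 401 = 802
  O–H: 12 × 478 = 5736
  Σ(formed) = 8288 kJ
ΔH = Σ(broken) − Σ(formed) = 7132 − 8288 = −1156 kJ

ΔH ≈ −1156 kJ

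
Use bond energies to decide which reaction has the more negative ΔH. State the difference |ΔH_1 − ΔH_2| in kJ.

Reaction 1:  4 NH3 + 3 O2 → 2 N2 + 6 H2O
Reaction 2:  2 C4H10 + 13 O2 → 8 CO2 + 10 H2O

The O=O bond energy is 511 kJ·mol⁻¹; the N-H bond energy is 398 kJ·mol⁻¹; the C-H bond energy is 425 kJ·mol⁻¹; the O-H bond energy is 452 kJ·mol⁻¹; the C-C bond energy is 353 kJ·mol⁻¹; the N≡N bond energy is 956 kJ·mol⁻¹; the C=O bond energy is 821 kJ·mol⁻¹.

Reaction 1:
  Bonds broken (reactants):
    N-H: 12 × 398 = 4776
    O=O: 3 × 511 = 1533
    Σ(broken) = 6309 kJ
  Bonds formed (products):
    N≡N: 2 × 956 = 1912
    O-H: 12 × 452 = 5424
    Σ(formed) = 7336 kJ
  ΔH_1 = 6309 − 7336 = −1027 kJ
Reaction 2:
  Bonds broken (reactants):
    C-C: 6 × 353 = 2118
    C-H: 20 × 425 = 8500
    O=O: 13 × 511 = 6643
    Σ(broken) = 17261 kJ
  Bonds formed (products):
    C=O: 16 × 821 = 13136
    O-H: 20 × 452 = 9040
    Σ(formed) = 22176 kJ
  ΔH_2 = 17261 − 22176 = −4915 kJ
ΔH_1 − ΔH_2 = +3888 kJ, so reaction 2 has the more negative ΔH; |ΔH_1 − ΔH_2| = 3888 kJ.

Reaction 2, by 3888 kJ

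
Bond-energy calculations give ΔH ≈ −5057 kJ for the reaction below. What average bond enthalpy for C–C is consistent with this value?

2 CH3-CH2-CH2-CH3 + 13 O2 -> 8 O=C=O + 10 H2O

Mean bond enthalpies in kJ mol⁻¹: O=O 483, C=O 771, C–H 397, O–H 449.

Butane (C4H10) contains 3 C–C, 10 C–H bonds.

Let D be the C–C bond energy.
Σ(broken) = 6×D + 20×397 + 13×483 = 14219 + 6D
Σ(formed) = 16×771 + 20×449 = 21316
ΔH = Σ(broken) − Σ(formed) = (14219 + 6D) − (21316) = −7097 + 6D
Setting this equal to −5057 kJ gives 6D = 2040, so D = 340 kJ/mol.

D(C–C) ≈ 340 kJ/mol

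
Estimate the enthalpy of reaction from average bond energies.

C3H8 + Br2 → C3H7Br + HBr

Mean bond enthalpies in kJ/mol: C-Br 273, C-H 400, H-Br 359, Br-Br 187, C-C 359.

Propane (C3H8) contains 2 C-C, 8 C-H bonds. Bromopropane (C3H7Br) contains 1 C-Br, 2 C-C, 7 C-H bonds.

ΔH ≈ −45 kJ

Bonds broken (reactants):
  Br-Br: 1 × 187 = 187
  C-C: 2 × 359 = 718
  C-H: 8 × 400 = 3200
  Σ(broken) = 4105 kJ
Bonds formed (products):
  C-Br: 1 × 273 = 273
  C-C: 2 × 359 = 718
  C-H: 7 × 400 = 2800
  H-Br: 1 × 359 = 359
  Σ(formed) = 4150 kJ
ΔH = Σ(broken) − Σ(formed) = 4105 − 4150 = −45 kJ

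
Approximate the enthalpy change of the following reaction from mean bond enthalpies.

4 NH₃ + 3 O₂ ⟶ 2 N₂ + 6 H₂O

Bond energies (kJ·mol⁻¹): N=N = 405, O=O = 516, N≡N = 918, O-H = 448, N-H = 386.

Bonds broken (reactants):
  N-H: 12 × 386 = 4632
  O=O: 3 × 516 = 1548
  Σ(broken) = 6180 kJ
Bonds formed (products):
  N≡N: 2 × 918 = 1836
  O-H: 12 × 448 = 5376
  Σ(formed) = 7212 kJ
ΔH = Σ(broken) − Σ(formed) = 6180 − 7212 = −1032 kJ

ΔH ≈ −1032 kJ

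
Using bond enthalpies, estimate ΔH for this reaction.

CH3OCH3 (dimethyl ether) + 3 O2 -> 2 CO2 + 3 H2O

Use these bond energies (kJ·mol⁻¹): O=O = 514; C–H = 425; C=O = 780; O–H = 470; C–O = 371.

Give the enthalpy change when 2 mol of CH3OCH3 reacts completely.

ΔH = −2212 kJ

Bonds broken (reactants):
  C–H: 6 × 425 = 2550
  C–O: 2 × 371 = 742
  O=O: 3 × 514 = 1542
  Σ(broken) = 4834 kJ
Bonds formed (products):
  C=O: 4 × 780 = 3120
  O–H: 6 × 470 = 2820
  Σ(formed) = 5940 kJ
ΔH = Σ(broken) − Σ(formed) = 4834 − 5940 = −1106 kJ
For 2× the reaction as written: 2 × (−1106) = −2212 kJ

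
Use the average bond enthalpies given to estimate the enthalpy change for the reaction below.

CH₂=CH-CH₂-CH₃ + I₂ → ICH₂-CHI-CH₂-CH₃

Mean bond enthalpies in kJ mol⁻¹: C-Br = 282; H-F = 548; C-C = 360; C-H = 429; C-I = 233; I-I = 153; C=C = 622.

Bonds broken (reactants):
  C-C: 2 × 360 = 720
  C-H: 8 × 429 = 3432
  C=C: 1 × 622 = 622
  I-I: 1 × 153 = 153
  Σ(broken) = 4927 kJ
Bonds formed (products):
  C-C: 3 × 360 = 1080
  C-H: 8 × 429 = 3432
  C-I: 2 × 233 = 466
  Σ(formed) = 4978 kJ
ΔH = Σ(broken) − Σ(formed) = 4927 − 4978 = −51 kJ

ΔH ≈ −51 kJ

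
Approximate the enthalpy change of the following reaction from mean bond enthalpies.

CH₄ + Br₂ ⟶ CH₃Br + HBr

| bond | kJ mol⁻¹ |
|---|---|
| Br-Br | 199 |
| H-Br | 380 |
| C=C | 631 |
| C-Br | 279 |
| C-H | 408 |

ΔH ≈ −52 kJ

Bonds broken (reactants):
  Br-Br: 1 × 199 = 199
  C-H: 4 × 408 = 1632
  Σ(broken) = 1831 kJ
Bonds formed (products):
  C-Br: 1 × 279 = 279
  C-H: 3 × 408 = 1224
  H-Br: 1 × 380 = 380
  Σ(formed) = 1883 kJ
ΔH = Σ(broken) − Σ(formed) = 1831 − 1883 = −52 kJ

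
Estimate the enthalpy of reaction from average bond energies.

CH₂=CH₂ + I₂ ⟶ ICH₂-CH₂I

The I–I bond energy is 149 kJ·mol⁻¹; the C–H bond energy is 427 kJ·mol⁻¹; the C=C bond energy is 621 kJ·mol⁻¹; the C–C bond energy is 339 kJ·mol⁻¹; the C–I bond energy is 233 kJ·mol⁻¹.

Bonds broken (reactants):
  C–H: 4 × 427 = 1708
  C=C: 1 × 621 = 621
  I–I: 1 × 149 = 149
  Σ(broken) = 2478 kJ
Bonds formed (products):
  C–C: 1 × 339 = 339
  C–H: 4 × 427 = 1708
  C–I: 2 × 233 = 466
  Σ(formed) = 2513 kJ
ΔH = Σ(broken) − Σ(formed) = 2478 − 2513 = −35 kJ

ΔH ≈ −35 kJ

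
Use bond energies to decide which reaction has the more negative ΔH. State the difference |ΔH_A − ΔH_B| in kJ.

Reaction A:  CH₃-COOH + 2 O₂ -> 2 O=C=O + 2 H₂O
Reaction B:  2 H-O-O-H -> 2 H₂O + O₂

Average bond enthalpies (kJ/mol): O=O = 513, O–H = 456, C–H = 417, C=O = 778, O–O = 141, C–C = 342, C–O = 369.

Reaction A:
  Bonds broken (reactants):
    C–C: 1 × 342 = 342
    C–H: 3 × 417 = 1251
    C–O: 1 × 369 = 369
    C=O: 1 × 778 = 778
    O–H: 1 × 456 = 456
    O=O: 2 × 513 = 1026
    Σ(broken) = 4222 kJ
  Bonds formed (products):
    C=O: 4 × 778 = 3112
    O–H: 4 × 456 = 1824
    Σ(formed) = 4936 kJ
  ΔH_A = 4222 − 4936 = −714 kJ
Reaction B:
  Bonds broken (reactants):
    O–H: 4 × 456 = 1824
    O–O: 2 × 141 = 282
    Σ(broken) = 2106 kJ
  Bonds formed (products):
    O–H: 4 × 456 = 1824
    O=O: 1 × 513 = 513
    Σ(formed) = 2337 kJ
  ΔH_B = 2106 − 2337 = −231 kJ
ΔH_A − ΔH_B = −483 kJ, so reaction A has the more negative ΔH; |ΔH_A − ΔH_B| = 483 kJ.

Reaction A, by 483 kJ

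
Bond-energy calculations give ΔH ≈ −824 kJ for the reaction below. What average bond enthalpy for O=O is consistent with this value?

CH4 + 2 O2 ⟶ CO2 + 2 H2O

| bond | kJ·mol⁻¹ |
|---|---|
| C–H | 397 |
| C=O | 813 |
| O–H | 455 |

D(O=O) ≈ 517 kJ/mol

Let D be the O=O bond energy.
Σ(broken) = 4×397 + 2×D = 1588 + 2D
Σ(formed) = 2×813 + 4×455 = 3446
ΔH = Σ(broken) − Σ(formed) = (1588 + 2D) − (3446) = −1858 + 2D
Setting this equal to −824 kJ gives 2D = 1034, so D = 517 kJ/mol.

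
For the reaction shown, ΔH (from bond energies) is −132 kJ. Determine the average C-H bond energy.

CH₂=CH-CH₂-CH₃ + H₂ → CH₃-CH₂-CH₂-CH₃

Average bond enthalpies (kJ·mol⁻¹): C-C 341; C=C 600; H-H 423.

D(C-H) ≈ 407 kJ/mol

Let D be the C-H bond energy.
Σ(broken) = 2×341 + 8×D + 1×600 + 1×423 = 1705 + 8D
Σ(formed) = 3×341 + 10×D = 1023 + 10D
ΔH = Σ(broken) − Σ(formed) = (1705 + 8D) − (1023 + 10D) = +682 − 2D
Setting this equal to −132 kJ gives 2D = 814, so D = 407 kJ/mol.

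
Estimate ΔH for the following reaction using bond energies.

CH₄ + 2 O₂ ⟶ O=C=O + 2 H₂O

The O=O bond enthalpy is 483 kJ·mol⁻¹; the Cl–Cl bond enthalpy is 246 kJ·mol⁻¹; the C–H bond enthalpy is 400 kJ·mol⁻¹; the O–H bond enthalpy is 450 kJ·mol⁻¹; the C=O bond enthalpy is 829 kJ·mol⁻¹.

ΔH ≈ −892 kJ

Bonds broken (reactants):
  C–H: 4 × 400 = 1600
  O=O: 2 × 483 = 966
  Σ(broken) = 2566 kJ
Bonds formed (products):
  C=O: 2 × 829 = 1658
  O–H: 4 × 450 = 1800
  Σ(formed) = 3458 kJ
ΔH = Σ(broken) − Σ(formed) = 2566 − 3458 = −892 kJ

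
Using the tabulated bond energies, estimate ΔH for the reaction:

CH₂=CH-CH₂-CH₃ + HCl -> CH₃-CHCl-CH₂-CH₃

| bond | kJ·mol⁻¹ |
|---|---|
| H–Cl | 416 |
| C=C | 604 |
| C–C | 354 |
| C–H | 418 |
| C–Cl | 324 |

Bonds broken (reactants):
  C–C: 2 × 354 = 708
  C–H: 8 × 418 = 3344
  C=C: 1 × 604 = 604
  H–Cl: 1 × 416 = 416
  Σ(broken) = 5072 kJ
Bonds formed (products):
  C–C: 3 × 354 = 1062
  C–Cl: 1 × 324 = 324
  C–H: 9 × 418 = 3762
  Σ(formed) = 5148 kJ
ΔH = Σ(broken) − Σ(formed) = 5072 − 5148 = −76 kJ

ΔH ≈ −76 kJ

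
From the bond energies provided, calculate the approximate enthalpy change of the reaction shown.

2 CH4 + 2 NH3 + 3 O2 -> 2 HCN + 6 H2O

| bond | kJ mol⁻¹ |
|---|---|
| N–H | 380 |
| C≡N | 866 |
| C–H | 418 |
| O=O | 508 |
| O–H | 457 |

ΔH ≈ −904 kJ

Bonds broken (reactants):
  C–H: 8 × 418 = 3344
  N–H: 6 × 380 = 2280
  O=O: 3 × 508 = 1524
  Σ(broken) = 7148 kJ
Bonds formed (products):
  C≡N: 2 × 866 = 1732
  C–H: 2 × 418 = 836
  O–H: 12 × 457 = 5484
  Σ(formed) = 8052 kJ
ΔH = Σ(broken) − Σ(formed) = 7148 − 8052 = −904 kJ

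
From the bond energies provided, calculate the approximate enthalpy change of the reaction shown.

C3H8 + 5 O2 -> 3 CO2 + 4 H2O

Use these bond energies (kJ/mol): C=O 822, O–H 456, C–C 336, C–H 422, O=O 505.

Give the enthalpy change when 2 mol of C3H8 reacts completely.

Bonds broken (reactants):
  C–C: 2 × 336 = 672
  C–H: 8 × 422 = 3376
  O=O: 5 × 505 = 2525
  Σ(broken) = 6573 kJ
Bonds formed (products):
  C=O: 6 × 822 = 4932
  O–H: 8 × 456 = 3648
  Σ(formed) = 8580 kJ
ΔH = Σ(broken) − Σ(formed) = 6573 − 8580 = −2007 kJ
For 2× the reaction as written: 2 × (−2007) = −4014 kJ

ΔH = −4014 kJ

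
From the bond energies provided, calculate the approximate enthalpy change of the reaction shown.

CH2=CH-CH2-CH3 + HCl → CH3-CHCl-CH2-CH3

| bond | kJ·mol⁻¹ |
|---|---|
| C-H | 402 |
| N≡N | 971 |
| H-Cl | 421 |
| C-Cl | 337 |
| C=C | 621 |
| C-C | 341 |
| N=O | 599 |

Bonds broken (reactants):
  C-C: 2 × 341 = 682
  C-H: 8 × 402 = 3216
  C=C: 1 × 621 = 621
  H-Cl: 1 × 421 = 421
  Σ(broken) = 4940 kJ
Bonds formed (products):
  C-C: 3 × 341 = 1023
  C-Cl: 1 × 337 = 337
  C-H: 9 × 402 = 3618
  Σ(formed) = 4978 kJ
ΔH = Σ(broken) − Σ(formed) = 4940 − 4978 = −38 kJ

ΔH ≈ −38 kJ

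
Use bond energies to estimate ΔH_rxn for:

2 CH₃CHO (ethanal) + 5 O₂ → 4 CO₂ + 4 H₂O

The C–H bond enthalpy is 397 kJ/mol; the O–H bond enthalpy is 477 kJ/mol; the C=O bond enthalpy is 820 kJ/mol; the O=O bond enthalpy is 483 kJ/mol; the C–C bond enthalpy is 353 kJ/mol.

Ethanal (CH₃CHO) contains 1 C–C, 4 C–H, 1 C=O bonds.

ΔH ≈ −2439 kJ

Bonds broken (reactants):
  C–C: 2 × 353 = 706
  C–H: 8 × 397 = 3176
  C=O: 2 × 820 = 1640
  O=O: 5 × 483 = 2415
  Σ(broken) = 7937 kJ
Bonds formed (products):
  C=O: 8 × 820 = 6560
  O–H: 8 × 477 = 3816
  Σ(formed) = 10376 kJ
ΔH = Σ(broken) − Σ(formed) = 7937 − 10376 = −2439 kJ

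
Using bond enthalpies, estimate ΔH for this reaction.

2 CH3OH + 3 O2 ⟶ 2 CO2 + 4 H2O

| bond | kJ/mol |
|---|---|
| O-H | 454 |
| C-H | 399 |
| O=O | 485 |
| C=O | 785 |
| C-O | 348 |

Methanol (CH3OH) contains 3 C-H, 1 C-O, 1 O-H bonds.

Bonds broken (reactants):
  C-H: 6 × 399 = 2394
  C-O: 2 × 348 = 696
  O-H: 2 × 454 = 908
  O=O: 3 × 485 = 1455
  Σ(broken) = 5453 kJ
Bonds formed (products):
  C=O: 4 × 785 = 3140
  O-H: 8 × 454 = 3632
  Σ(formed) = 6772 kJ
ΔH = Σ(broken) − Σ(formed) = 5453 − 6772 = −1319 kJ

ΔH ≈ −1319 kJ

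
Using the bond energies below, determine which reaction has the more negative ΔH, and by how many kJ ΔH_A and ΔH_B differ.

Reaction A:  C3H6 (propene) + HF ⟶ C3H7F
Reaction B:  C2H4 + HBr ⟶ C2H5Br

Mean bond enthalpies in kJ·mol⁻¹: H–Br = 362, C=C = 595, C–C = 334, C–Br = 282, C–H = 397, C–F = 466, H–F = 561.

Reaction B, by 15 kJ

Reaction A:
  Bonds broken (reactants):
    C–C: 1 × 334 = 334
    C–H: 6 × 397 = 2382
    C=C: 1 × 595 = 595
    H–F: 1 × 561 = 561
    Σ(broken) = 3872 kJ
  Bonds formed (products):
    C–C: 2 × 334 = 668
    C–F: 1 × 466 = 466
    C–H: 7 × 397 = 2779
    Σ(formed) = 3913 kJ
  ΔH_A = 3872 − 3913 = −41 kJ
Reaction B:
  Bonds broken (reactants):
    C–H: 4 × 397 = 1588
    C=C: 1 × 595 = 595
    H–Br: 1 × 362 = 362
    Σ(broken) = 2545 kJ
  Bonds formed (products):
    C–Br: 1 × 282 = 282
    C–C: 1 × 334 = 334
    C–H: 5 × 397 = 1985
    Σ(formed) = 2601 kJ
  ΔH_B = 2545 − 2601 = −56 kJ
ΔH_A − ΔH_B = +15 kJ, so reaction B has the more negative ΔH; |ΔH_A − ΔH_B| = 15 kJ.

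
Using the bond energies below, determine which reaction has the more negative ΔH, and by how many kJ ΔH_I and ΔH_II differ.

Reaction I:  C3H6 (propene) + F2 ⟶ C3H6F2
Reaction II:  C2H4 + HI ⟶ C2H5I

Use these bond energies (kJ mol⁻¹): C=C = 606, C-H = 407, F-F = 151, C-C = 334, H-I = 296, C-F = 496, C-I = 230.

Reaction I, by 500 kJ

Reaction I:
  Bonds broken (reactants):
    C-C: 1 × 334 = 334
    C-H: 6 × 407 = 2442
    C=C: 1 × 606 = 606
    F-F: 1 × 151 = 151
    Σ(broken) = 3533 kJ
  Bonds formed (products):
    C-C: 2 × 334 = 668
    C-F: 2 × 496 = 992
    C-H: 6 × 407 = 2442
    Σ(formed) = 4102 kJ
  ΔH_I = 3533 − 4102 = −569 kJ
Reaction II:
  Bonds broken (reactants):
    C-H: 4 × 407 = 1628
    C=C: 1 × 606 = 606
    H-I: 1 × 296 = 296
    Σ(broken) = 2530 kJ
  Bonds formed (products):
    C-C: 1 × 334 = 334
    C-H: 5 × 407 = 2035
    C-I: 1 × 230 = 230
    Σ(formed) = 2599 kJ
  ΔH_II = 2530 − 2599 = −69 kJ
ΔH_I − ΔH_II = −500 kJ, so reaction I has the more negative ΔH; |ΔH_I − ΔH_II| = 500 kJ.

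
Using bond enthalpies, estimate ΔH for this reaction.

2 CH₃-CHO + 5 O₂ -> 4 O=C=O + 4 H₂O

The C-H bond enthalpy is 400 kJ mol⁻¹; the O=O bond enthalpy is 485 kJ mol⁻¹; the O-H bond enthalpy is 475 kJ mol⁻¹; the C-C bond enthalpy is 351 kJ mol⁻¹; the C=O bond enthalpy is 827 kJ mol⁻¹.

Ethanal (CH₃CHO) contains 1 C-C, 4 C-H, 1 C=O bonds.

ΔH ≈ −2435 kJ

Bonds broken (reactants):
  C-C: 2 × 351 = 702
  C-H: 8 × 400 = 3200
  C=O: 2 × 827 = 1654
  O=O: 5 × 485 = 2425
  Σ(broken) = 7981 kJ
Bonds formed (products):
  C=O: 8 × 827 = 6616
  O-H: 8 × 475 = 3800
  Σ(formed) = 10416 kJ
ΔH = Σ(broken) − Σ(formed) = 7981 − 10416 = −2435 kJ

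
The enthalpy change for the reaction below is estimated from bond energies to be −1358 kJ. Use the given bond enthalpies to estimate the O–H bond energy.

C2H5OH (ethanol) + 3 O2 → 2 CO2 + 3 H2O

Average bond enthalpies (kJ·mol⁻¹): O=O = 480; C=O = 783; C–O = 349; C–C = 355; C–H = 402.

D(O–H) ≈ 476 kJ/mol

Let D be the O–H bond energy.
Σ(broken) = 1×355 + 5×402 + 1×349 + 1×D + 3×480 = 4154 + D
Σ(formed) = 4×783 + 6×D = 3132 + 6D
ΔH = Σ(broken) − Σ(formed) = (4154 + D) − (3132 + 6D) = +1022 − 5D
Setting this equal to −1358 kJ gives 5D = 2380, so D = 476 kJ/mol.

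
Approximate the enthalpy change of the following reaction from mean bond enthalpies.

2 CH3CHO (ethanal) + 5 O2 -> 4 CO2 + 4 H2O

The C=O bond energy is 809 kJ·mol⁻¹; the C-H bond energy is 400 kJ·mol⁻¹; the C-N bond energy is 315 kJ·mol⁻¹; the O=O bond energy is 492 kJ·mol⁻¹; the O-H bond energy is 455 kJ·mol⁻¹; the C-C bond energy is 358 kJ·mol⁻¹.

Bonds broken (reactants):
  C-C: 2 × 358 = 716
  C-H: 8 × 400 = 3200
  C=O: 2 × 809 = 1618
  O=O: 5 × 492 = 2460
  Σ(broken) = 7994 kJ
Bonds formed (products):
  C=O: 8 × 809 = 6472
  O-H: 8 × 455 = 3640
  Σ(formed) = 10112 kJ
ΔH = Σ(broken) − Σ(formed) = 7994 − 10112 = −2118 kJ

ΔH ≈ −2118 kJ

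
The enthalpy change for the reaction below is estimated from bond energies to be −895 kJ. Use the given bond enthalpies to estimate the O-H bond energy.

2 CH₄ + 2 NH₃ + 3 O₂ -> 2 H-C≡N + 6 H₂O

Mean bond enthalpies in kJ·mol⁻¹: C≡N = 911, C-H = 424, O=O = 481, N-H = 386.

Let D be the O-H bond energy.
Σ(broken) = 8×424 + 6×386 + 3×481 = 7151
Σ(formed) = 2×911 + 2×424 + 12×D = 2670 + 12D
ΔH = Σ(broken) − Σ(formed) = (7151) − (2670 + 12D) = +4481 − 12D
Setting this equal to −895 kJ gives 12D = 5376, so D = 448 kJ/mol.

D(O-H) ≈ 448 kJ/mol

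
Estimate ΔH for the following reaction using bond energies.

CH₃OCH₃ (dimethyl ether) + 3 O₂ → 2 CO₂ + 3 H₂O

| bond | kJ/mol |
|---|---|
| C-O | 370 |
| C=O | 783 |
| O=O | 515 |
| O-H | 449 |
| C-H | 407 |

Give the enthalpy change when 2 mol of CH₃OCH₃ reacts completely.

ΔH = −2198 kJ

Bonds broken (reactants):
  C-H: 6 × 407 = 2442
  C-O: 2 × 370 = 740
  O=O: 3 × 515 = 1545
  Σ(broken) = 4727 kJ
Bonds formed (products):
  C=O: 4 × 783 = 3132
  O-H: 6 × 449 = 2694
  Σ(formed) = 5826 kJ
ΔH = Σ(broken) − Σ(formed) = 4727 − 5826 = −1099 kJ
For 2× the reaction as written: 2 × (−1099) = −2198 kJ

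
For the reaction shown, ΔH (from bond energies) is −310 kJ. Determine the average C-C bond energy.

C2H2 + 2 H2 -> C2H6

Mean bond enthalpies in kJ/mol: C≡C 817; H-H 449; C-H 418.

D(C-C) ≈ 353 kJ/mol

Let D be the C-C bond energy.
Σ(broken) = 1×817 + 2×418 + 2×449 = 2551
Σ(formed) = 1×D + 6×418 = 2508 + D
ΔH = Σ(broken) − Σ(formed) = (2551) − (2508 + D) = +43 − D
Setting this equal to −310 kJ gives D = 353 kJ/mol.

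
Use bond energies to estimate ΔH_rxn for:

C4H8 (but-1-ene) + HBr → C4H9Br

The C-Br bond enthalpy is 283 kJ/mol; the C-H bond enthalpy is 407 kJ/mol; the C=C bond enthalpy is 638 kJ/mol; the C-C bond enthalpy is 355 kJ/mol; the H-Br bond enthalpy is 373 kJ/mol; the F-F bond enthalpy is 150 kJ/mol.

Bonds broken (reactants):
  C-C: 2 × 355 = 710
  C-H: 8 × 407 = 3256
  C=C: 1 × 638 = 638
  H-Br: 1 × 373 = 373
  Σ(broken) = 4977 kJ
Bonds formed (products):
  C-Br: 1 × 283 = 283
  C-C: 3 × 355 = 1065
  C-H: 9 × 407 = 3663
  Σ(formed) = 5011 kJ
ΔH = Σ(broken) − Σ(formed) = 4977 − 5011 = −34 kJ

ΔH ≈ −34 kJ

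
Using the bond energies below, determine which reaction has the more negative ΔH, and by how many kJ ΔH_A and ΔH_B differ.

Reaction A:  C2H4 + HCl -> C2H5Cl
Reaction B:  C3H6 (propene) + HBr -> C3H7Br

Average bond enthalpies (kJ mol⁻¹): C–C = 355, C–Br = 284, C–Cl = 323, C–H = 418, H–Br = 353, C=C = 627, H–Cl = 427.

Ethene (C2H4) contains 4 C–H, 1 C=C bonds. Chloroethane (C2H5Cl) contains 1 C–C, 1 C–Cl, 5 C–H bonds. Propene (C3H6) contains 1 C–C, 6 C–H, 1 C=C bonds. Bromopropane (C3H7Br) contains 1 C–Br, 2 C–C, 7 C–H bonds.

Reaction B, by 35 kJ

Reaction A:
  Bonds broken (reactants):
    C–H: 4 × 418 = 1672
    C=C: 1 × 627 = 627
    H–Cl: 1 × 427 = 427
    Σ(broken) = 2726 kJ
  Bonds formed (products):
    C–C: 1 × 355 = 355
    C–Cl: 1 × 323 = 323
    C–H: 5 × 418 = 2090
    Σ(formed) = 2768 kJ
  ΔH_A = 2726 − 2768 = −42 kJ
Reaction B:
  Bonds broken (reactants):
    C–C: 1 × 355 = 355
    C–H: 6 × 418 = 2508
    C=C: 1 × 627 = 627
    H–Br: 1 × 353 = 353
    Σ(broken) = 3843 kJ
  Bonds formed (products):
    C–Br: 1 × 284 = 284
    C–C: 2 × 355 = 710
    C–H: 7 × 418 = 2926
    Σ(formed) = 3920 kJ
  ΔH_B = 3843 − 3920 = −77 kJ
ΔH_A − ΔH_B = +35 kJ, so reaction B has the more negative ΔH; |ΔH_A − ΔH_B| = 35 kJ.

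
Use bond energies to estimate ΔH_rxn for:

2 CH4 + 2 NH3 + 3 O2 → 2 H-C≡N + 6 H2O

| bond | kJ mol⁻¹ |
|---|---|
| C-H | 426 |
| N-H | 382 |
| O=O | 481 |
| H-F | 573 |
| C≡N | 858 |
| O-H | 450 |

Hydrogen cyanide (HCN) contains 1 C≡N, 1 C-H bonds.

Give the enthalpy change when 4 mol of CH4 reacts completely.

Bonds broken (reactants):
  C-H: 8 × 426 = 3408
  N-H: 6 × 382 = 2292
  O=O: 3 × 481 = 1443
  Σ(broken) = 7143 kJ
Bonds formed (products):
  C≡N: 2 × 858 = 1716
  C-H: 2 × 426 = 852
  O-H: 12 × 450 = 5400
  Σ(formed) = 7968 kJ
ΔH = Σ(broken) − Σ(formed) = 7143 − 7968 = −825 kJ
For 2× the reaction as written: 2 × (−825) = −1650 kJ

ΔH = −1650 kJ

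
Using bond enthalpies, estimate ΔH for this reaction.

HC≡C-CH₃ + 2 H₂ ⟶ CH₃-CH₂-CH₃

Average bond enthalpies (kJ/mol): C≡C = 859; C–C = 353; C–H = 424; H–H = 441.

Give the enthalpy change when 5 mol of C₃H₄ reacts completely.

Bonds broken (reactants):
  C≡C: 1 × 859 = 859
  C–C: 1 × 353 = 353
  C–H: 4 × 424 = 1696
  H–H: 2 × 441 = 882
  Σ(broken) = 3790 kJ
Bonds formed (products):
  C–C: 2 × 353 = 706
  C–H: 8 × 424 = 3392
  Σ(formed) = 4098 kJ
ΔH = Σ(broken) − Σ(formed) = 3790 − 4098 = −308 kJ
For 5× the reaction as written: 5 × (−308) = −1540 kJ

ΔH = −1540 kJ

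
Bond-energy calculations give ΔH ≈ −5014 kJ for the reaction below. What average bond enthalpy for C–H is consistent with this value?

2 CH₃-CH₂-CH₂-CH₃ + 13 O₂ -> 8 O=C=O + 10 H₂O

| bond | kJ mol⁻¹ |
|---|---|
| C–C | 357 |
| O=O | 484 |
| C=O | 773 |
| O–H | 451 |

D(C–H) ≈ 397 kJ/mol

Let D be the C–H bond energy.
Σ(broken) = 6×357 + 20×D + 13×484 = 8434 + 20D
Σ(formed) = 16×773 + 20×451 = 21388
ΔH = Σ(broken) − Σ(formed) = (8434 + 20D) − (21388) = −12954 + 20D
Setting this equal to −5014 kJ gives 20D = 7940, so D = 397 kJ/mol.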